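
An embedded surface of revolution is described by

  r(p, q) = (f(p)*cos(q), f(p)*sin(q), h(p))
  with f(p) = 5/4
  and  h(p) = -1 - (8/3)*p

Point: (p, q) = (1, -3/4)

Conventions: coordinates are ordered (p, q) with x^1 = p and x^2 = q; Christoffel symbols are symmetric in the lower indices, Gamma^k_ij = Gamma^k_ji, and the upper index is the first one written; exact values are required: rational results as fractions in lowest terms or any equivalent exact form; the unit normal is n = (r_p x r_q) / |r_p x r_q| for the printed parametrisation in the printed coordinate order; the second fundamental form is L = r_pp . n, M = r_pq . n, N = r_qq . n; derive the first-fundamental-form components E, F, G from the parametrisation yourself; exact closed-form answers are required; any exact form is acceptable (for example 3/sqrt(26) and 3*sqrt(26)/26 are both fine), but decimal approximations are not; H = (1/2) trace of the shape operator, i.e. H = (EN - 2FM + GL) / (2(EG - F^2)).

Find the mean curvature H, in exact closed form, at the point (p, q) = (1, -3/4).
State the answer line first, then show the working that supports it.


Answer: H = -2/5

f = 5/4, f' = 0, f'' = 0, h' = -8/3, h'' = 0
E = 64/9, F = 0, G = 25/16; answer radicand W^2 = 64/9
unnormalised second-form numerators: l = 0, m = 0, n = -10/3; L = l/sqrt(64/9), and similarly M = m/sqrt(W^2), N = n/sqrt(W^2)
H = (E*n - 2*F*m + G*l) / (2*(EG - F^2)*sqrt(W^2)); E*n - 2*F*m + G*l = -640/27, EG - F^2 = 100/9, so H = (-16/15)/sqrt(64/9)


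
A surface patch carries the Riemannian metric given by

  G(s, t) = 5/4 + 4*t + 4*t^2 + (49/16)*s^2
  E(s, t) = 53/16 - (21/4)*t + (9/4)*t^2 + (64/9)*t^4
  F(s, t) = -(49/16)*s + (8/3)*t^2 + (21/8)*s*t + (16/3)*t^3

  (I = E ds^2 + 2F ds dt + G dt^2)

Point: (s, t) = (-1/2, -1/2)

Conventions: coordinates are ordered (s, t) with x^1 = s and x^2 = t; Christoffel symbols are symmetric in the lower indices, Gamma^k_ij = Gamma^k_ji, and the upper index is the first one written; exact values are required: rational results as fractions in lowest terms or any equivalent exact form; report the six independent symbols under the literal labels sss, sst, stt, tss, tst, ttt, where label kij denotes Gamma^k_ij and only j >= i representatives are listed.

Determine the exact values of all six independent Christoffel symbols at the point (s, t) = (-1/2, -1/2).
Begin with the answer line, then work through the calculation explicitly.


Answer: Gamma_sss = -1162/1045, Gamma_sst = -2087/2090, Gamma_stt = 5811/8360, Gamma_tss = 6640/1881, Gamma_tst = 672/1045, Gamma_ttt = -3129/2090

E = 125/18, F = 35/16, G = 65/64 at the point
E_s = 0, E_t = -199/18, F_s = -35/8, F_t = 1/48, G_s = -49/16, G_t = 0
EG - F^2 = 5225/2304;  g^inv = (2304/5225) * [[65/64, -35/16], [-35/16, 125/18]]
first-kind symbols [ij,l] = (1/2)(d_i g_jl + d_j g_il - d_l g_ij): [ss,s] = E_s/2 = 0, [ss,t] = F_s - E_t/2 = 83/72, [st,s] = E_t/2 = -199/36, [st,t] = G_s/2 = -49/32, [tt,s] = F_t - G_s/2 = 149/96, [tt,t] = G_t/2 = 0
Gamma^s_ij = (G*[ij,s] - F*[ij,t])/(EG - F^2), Gamma^t_ij = (E*[ij,t] - F*[ij,s])/(EG - F^2)


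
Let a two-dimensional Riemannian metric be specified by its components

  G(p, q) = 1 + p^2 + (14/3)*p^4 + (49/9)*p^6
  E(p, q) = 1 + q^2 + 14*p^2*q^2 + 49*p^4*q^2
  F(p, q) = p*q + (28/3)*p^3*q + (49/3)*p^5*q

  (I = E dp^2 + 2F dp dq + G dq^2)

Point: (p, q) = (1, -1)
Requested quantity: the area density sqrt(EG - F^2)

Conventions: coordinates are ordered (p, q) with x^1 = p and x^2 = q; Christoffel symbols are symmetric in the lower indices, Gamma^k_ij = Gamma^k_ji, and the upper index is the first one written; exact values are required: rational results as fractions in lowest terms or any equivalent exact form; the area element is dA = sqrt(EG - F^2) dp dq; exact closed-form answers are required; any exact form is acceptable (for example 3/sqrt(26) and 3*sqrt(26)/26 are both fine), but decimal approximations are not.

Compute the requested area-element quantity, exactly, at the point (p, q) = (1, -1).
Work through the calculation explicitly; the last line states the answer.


E = 65, F = -80/3, G = 109/9; EG - F^2 = 685/9

Answer: sqrt(EG - F^2) = sqrt(685)/3


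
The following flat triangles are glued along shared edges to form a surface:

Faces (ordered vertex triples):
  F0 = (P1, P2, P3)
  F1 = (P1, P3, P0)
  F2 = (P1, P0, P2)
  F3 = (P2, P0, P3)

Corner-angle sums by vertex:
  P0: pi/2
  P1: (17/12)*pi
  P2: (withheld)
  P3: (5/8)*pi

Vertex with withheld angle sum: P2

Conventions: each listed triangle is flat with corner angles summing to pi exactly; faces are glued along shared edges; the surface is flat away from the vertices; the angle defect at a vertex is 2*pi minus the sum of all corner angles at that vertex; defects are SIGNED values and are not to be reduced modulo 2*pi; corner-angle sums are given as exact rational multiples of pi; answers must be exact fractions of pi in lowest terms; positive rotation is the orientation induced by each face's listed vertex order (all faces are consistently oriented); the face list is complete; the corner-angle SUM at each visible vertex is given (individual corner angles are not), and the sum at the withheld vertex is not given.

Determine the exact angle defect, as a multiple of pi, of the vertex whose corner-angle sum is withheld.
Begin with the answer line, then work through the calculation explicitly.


Answer: defect(P2) = (13/24)*pi

V = 4, E = 6, F = 4; chi = V - E + F = 2
Gauss-Bonnet: total defect = 2*pi*chi = 4*pi; visible defects sum to (83/24)*pi


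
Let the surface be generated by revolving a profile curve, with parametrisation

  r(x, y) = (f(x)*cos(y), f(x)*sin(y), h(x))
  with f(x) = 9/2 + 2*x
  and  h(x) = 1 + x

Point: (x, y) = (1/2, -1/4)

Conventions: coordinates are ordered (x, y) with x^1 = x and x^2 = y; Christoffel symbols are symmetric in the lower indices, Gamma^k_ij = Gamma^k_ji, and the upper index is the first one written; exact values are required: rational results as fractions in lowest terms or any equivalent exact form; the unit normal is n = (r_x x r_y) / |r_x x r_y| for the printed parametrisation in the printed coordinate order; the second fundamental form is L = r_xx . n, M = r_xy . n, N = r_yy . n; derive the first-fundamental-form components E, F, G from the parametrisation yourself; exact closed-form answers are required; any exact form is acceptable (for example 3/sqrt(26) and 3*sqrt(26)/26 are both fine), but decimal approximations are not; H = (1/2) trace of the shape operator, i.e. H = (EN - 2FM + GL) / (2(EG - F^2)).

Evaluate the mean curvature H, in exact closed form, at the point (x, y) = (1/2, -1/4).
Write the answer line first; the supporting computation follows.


Answer: H = sqrt(5)/55

f = 11/2, f' = 2, f'' = 0, h' = 1, h'' = 0
E = 5, F = 0, G = 121/4; answer radicand W^2 = 5
unnormalised second-form numerators: l = 0, m = 0, n = 11/2; L = l/sqrt(5), and similarly M = m/sqrt(W^2), N = n/sqrt(W^2)
H = (E*n - 2*F*m + G*l) / (2*(EG - F^2)*sqrt(W^2)); E*n - 2*F*m + G*l = 55/2, EG - F^2 = 605/4, so H = (1/11)/sqrt(5)


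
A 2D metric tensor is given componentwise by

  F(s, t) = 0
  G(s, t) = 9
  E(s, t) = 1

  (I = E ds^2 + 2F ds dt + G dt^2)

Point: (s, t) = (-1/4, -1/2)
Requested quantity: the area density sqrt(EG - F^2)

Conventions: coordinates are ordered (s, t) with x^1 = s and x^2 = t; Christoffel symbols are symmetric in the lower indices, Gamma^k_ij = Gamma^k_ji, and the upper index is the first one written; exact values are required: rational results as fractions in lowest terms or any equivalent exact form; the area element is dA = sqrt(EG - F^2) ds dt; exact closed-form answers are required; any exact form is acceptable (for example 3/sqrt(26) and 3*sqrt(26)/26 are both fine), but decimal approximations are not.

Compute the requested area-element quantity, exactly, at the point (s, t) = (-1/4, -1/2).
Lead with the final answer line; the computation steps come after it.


Answer: sqrt(EG - F^2) = 3

E = 1, F = 0, G = 9; EG - F^2 = 9


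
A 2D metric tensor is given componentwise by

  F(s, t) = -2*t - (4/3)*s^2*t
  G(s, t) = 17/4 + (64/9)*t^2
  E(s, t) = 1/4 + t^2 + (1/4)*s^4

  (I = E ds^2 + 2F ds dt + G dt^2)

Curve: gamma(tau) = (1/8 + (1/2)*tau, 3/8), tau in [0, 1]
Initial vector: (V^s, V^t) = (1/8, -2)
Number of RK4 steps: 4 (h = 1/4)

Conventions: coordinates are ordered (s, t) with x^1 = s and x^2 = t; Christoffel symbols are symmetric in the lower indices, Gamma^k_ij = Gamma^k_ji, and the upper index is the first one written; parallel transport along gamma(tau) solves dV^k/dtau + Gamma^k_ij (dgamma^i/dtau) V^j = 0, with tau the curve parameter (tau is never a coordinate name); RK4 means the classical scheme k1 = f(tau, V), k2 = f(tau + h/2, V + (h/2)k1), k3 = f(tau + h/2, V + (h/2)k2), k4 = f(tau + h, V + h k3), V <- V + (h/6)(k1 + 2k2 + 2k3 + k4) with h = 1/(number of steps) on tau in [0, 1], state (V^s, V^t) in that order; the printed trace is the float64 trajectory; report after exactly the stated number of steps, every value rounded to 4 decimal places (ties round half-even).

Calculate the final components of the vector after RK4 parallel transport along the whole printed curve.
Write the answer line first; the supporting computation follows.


Answer: V^s = 1.5603, V^t = -1.7074

gamma'(tau) = (1/2, 0); f(tau, V)^k = -Gamma^k_ij(gamma(tau)) gamma'^i(tau) V^j; h = 1/4; intermediate values shown to 6 dp
curve data and Christoffel symbols at the stage parameters:
  tau = 0.000000: gamma = (0.125000, 0.375000), gamma' = (0.500000, 0.000000); Gamma_sss = -0.253097, Gamma_sst = 1.333099, Gamma_stt = -5.815557, Gamma_tss = -0.131771, Gamma_tst = 0.192427, Gamma_ttt = -0.331511
  tau = 0.125000: gamma = (0.187500, 0.375000), gamma' = (0.500000, 0.000000); Gamma_sss = -0.283250, Gamma_sst = 1.345485, Gamma_stt = -5.945227, Gamma_tss = -0.148556, Gamma_tst = 0.196717, Gamma_ttt = -0.361288
  tau = 0.250000: gamma = (0.250000, 0.375000), gamma' = (0.500000, 0.000000); Gamma_sss = -0.309407, Gamma_sst = 1.361932, Gamma_stt = -6.125091, Gamma_tss = -0.165090, Gamma_tst = 0.202668, Gamma_ttt = -0.403535
  tau = 0.375000: gamma = (0.312500, 0.375000), gamma' = (0.500000, 0.000000); Gamma_sss = -0.329143, Gamma_sst = 1.381412, Gamma_stt = -6.352487, Gamma_tss = -0.181034, Gamma_tst = 0.210193, Gamma_ttt = -0.458644
  tau = 0.500000: gamma = (0.375000, 0.375000), gamma' = (0.500000, 0.000000); Gamma_sss = -0.339648, Gamma_sst = 1.402420, Gamma_stt = -6.622537, Gamma_tss = -0.195927, Gamma_tst = 0.219128, Gamma_ttt = -0.526835
  tau = 0.625000: gamma = (0.437500, 0.375000), gamma' = (0.500000, 0.000000); Gamma_sss = -0.337741, Gamma_sst = 1.422864, Gamma_stt = -6.927053, Gamma_tss = -0.209167, Gamma_tst = 0.229204, Gamma_ttt = -0.607917
  tau = 0.750000: gamma = (0.500000, 0.375000), gamma' = (0.500000, 0.000000); Gamma_sss = -0.320000, Gamma_sst = 1.440000, Gamma_stt = -7.253333, Gamma_tss = -0.220000, Gamma_tst = 0.240000, Gamma_ttt = -0.700952
  tau = 0.875000: gamma = (0.562500, 0.375000), gamma' = (0.500000, 0.000000); Gamma_sss = -0.283087, Gamma_sst = 1.450440, Gamma_stt = -7.583155, Gamma_tss = -0.227543, Gamma_tst = 0.250913, Gamma_ttt = -0.803882
  tau = 1.000000: gamma = (0.625000, 0.375000), gamma' = (0.500000, 0.000000); Gamma_sss = -0.224278, Gamma_sst = 1.450343, Gamma_stt = -7.892477, Gamma_tss = -0.230860, Gamma_tst = 0.261148, Gamma_ttt = -0.913179
step 0: V^s = 0.1250, V^t = -2.0000
step 1: k1 = (1.348918, 0.200662), k2 = (1.370194, 0.216059), k3 = (1.369276, 0.216067), k4 = (1.397444, 0.235770); V <- V + (h/6)(k1 + 2k2 + 2k3 + k4): V^s = 0.4677, V^t = -1.9458
step 2: k1 = (1.397385, 0.235785), k2 = (1.429342, 0.259547), k3 = (1.427948, 0.259596), k4 = (1.458965, 0.286871); V <- V + (h/6)(k1 + 2k2 + 2k3 + k4): V^s = 0.8248, V^t = -1.8808
step 3: k1 = (1.458890, 0.286869), k2 = (1.482613, 0.316767), k3 = (1.480455, 0.316649), k4 = (1.488347, 0.347638); V <- V + (h/6)(k1 + 2k2 + 2k3 + k4): V^s = 1.1946, V^t = -1.8015
step 4: k1 = (1.488242, 0.347588), k2 = (1.470420, 0.377637), k3 = (1.467381, 0.376912), k4 = (1.413192, 0.403165); V <- V + (h/6)(k1 + 2k2 + 2k3 + k4): V^s = 1.5603, V^t = -1.7074


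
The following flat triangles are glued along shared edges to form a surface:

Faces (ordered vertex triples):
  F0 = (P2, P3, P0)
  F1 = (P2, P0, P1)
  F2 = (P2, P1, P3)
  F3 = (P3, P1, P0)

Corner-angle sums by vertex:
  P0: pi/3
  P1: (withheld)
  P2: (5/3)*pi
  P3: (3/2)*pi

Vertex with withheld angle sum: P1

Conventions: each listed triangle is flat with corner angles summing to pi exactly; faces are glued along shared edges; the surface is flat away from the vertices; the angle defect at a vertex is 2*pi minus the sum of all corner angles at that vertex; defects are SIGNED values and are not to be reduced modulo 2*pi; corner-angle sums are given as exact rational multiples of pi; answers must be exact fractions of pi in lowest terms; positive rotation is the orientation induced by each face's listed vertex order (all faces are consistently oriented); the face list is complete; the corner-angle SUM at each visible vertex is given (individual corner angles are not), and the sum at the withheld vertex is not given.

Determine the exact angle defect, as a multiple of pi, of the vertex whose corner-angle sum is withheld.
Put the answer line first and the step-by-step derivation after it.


Answer: defect(P1) = (3/2)*pi

V = 4, E = 6, F = 4; chi = V - E + F = 2
Gauss-Bonnet: total defect = 2*pi*chi = 4*pi; visible defects sum to (5/2)*pi


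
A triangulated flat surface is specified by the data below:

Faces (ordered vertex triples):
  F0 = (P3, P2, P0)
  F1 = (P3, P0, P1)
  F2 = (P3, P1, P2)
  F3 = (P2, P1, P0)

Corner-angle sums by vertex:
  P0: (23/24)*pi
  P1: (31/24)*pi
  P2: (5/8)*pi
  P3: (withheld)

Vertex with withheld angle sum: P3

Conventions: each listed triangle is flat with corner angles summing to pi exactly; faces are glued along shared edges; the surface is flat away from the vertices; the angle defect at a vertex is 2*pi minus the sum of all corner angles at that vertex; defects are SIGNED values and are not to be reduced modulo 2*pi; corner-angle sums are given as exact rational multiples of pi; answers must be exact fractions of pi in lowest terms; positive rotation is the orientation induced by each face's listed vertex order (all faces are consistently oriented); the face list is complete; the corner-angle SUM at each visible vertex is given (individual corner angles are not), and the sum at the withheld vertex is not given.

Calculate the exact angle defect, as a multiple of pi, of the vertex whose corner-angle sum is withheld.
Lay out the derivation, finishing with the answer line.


V = 4, E = 6, F = 4; chi = V - E + F = 2
Gauss-Bonnet: total defect = 2*pi*chi = 4*pi; visible defects sum to (25/8)*pi

Answer: defect(P3) = (7/8)*pi


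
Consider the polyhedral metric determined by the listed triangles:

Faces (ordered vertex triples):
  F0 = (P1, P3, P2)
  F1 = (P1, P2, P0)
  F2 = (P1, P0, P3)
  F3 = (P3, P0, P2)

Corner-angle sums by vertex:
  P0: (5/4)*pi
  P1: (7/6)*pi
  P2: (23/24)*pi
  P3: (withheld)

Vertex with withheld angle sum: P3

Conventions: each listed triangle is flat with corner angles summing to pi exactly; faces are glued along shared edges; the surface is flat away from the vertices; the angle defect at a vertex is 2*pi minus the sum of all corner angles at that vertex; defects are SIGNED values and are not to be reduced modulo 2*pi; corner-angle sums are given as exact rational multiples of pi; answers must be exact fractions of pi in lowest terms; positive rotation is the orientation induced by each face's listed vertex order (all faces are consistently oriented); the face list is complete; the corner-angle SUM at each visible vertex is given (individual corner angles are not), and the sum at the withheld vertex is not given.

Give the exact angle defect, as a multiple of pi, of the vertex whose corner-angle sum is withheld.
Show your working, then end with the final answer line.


V = 4, E = 6, F = 4; chi = V - E + F = 2
Gauss-Bonnet: total defect = 2*pi*chi = 4*pi; visible defects sum to (21/8)*pi

Answer: defect(P3) = (11/8)*pi


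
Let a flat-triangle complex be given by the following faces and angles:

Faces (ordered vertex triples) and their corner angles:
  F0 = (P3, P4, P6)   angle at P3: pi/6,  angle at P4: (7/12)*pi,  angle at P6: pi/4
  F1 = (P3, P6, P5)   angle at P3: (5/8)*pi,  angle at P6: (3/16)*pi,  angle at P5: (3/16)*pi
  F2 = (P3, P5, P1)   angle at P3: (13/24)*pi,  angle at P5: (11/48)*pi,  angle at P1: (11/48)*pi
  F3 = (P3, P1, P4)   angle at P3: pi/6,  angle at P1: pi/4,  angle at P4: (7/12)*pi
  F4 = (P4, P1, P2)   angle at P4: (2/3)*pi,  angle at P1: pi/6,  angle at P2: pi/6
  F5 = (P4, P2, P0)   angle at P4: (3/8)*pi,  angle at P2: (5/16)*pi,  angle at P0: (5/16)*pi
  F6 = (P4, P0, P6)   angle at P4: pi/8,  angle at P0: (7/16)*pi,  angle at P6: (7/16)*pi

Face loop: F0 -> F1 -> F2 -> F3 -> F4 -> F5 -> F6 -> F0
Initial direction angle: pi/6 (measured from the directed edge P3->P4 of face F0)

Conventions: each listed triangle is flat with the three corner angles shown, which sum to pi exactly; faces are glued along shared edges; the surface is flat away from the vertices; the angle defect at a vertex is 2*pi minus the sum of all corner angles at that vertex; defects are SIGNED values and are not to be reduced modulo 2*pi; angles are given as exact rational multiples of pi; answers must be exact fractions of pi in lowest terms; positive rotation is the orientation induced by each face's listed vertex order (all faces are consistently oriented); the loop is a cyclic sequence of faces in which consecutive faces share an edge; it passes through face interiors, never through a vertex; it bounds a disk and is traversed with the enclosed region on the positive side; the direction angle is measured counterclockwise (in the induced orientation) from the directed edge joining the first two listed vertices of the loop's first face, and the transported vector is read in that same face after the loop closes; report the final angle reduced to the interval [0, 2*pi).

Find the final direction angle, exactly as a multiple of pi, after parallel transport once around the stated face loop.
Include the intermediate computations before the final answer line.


enclosed vertex P3: corner angles sum to (3/2)*pi, defect = 2*pi - (3/2)*pi = pi/2
enclosed vertex P4: corner angles sum to (7/3)*pi, defect = 2*pi - (7/3)*pi = -pi/3
the rotation equals the total enclosed defect, so the final angle is initial + defects (mod 2*pi)
final angle = pi/6 + pi/6 = pi/3 (mod 2*pi)

Answer: final direction angle = pi/3


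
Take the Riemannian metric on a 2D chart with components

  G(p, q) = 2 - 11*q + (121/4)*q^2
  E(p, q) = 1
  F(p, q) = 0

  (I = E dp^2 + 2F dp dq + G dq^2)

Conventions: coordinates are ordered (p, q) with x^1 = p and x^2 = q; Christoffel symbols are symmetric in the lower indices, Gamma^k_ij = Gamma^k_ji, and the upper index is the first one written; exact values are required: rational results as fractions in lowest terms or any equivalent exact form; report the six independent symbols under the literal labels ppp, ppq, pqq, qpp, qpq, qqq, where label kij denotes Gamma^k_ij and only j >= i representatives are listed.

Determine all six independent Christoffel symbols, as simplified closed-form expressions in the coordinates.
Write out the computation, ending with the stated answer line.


E = 1; F = 0; G = 2 - 11*q + (121/4)*q^2
Gamma^k_ij = (1/2) g^{kl} (d_i g_jl + d_j g_il - d_l g_ij), with g^inv = (1/(EG-F^2)) [[G, -F], [-F, E]]
first partials: E_p = 0, E_q = 0, F_p = 0, F_q = 0, G_p = 0, G_q = -11 + (121/2)*q
D = EG - F^2 = 2 - 11*q + (121/4)*q^2
expanded: Gamma^p_pp = (G E_p - 2F F_p + F E_q)/(2D), Gamma^p_pq = (G E_q - F G_p)/(2D), Gamma^p_qq = (2G F_q - G G_p - F G_q)/(2D), Gamma^q_pp = (2E F_p - E E_q - F E_p)/(2D), Gamma^q_pq = (E G_p - F E_q)/(2D), Gamma^q_qq = (E G_q - 2F F_q + F G_p)/(2D); substitute and cancel common factors

Answer: Gamma_ppp = 0, Gamma_ppq = 0, Gamma_pqq = 0, Gamma_qpp = 0, Gamma_qpq = 0, Gamma_qqq = (121*q - 22)/(121*q^2 - 44*q + 8)


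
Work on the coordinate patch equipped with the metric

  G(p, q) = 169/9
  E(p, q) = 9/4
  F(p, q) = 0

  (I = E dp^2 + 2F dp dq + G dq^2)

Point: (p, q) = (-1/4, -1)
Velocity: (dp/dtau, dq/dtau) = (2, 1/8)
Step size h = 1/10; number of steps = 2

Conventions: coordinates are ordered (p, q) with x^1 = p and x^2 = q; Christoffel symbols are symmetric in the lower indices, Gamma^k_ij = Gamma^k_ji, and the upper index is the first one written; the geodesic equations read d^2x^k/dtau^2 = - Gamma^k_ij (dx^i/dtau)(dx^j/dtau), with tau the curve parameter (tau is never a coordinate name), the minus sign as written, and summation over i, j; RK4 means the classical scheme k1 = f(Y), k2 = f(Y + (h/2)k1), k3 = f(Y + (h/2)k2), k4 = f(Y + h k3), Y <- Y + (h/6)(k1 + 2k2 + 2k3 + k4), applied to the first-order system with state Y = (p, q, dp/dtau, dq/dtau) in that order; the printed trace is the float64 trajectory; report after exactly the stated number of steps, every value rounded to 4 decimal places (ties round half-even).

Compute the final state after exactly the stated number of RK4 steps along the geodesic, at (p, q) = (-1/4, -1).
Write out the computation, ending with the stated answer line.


f(Y) = (dp/dtau, dq/dtau, -Gamma^p_ij Y'^i Y'^j, -Gamma^q_ij Y'^i Y'^j) with the Gammas evaluated at the stage position; h = 0.100000; intermediate values shown to 6 dp
step 0: p = -0.2500, q = -1.0000, dp/dtau = 2.0000, dq/dtau = 0.1250
step 1:
  k1: at (p, q) = (-0.250000, -1.000000), (dp/dtau, dq/dtau) = (2.000000, 0.125000); Gamma_ppp = 0.000000, Gamma_ppq = 0.000000, Gamma_pqq = 0.000000, Gamma_qpp = 0.000000, Gamma_qpq = 0.000000, Gamma_qqq = 0.000000; k1 = (2.000000, 0.125000, 0.000000, 0.000000)
  k2: at (p, q) = (-0.150000, -0.993750), (dp/dtau, dq/dtau) = (2.000000, 0.125000); Gamma_ppp = 0.000000, Gamma_ppq = 0.000000, Gamma_pqq = 0.000000, Gamma_qpp = 0.000000, Gamma_qpq = 0.000000, Gamma_qqq = 0.000000; k2 = (2.000000, 0.125000, 0.000000, 0.000000)
  k3: at (p, q) = (-0.150000, -0.993750), (dp/dtau, dq/dtau) = (2.000000, 0.125000); Gamma_ppp = 0.000000, Gamma_ppq = 0.000000, Gamma_pqq = 0.000000, Gamma_qpp = 0.000000, Gamma_qpq = 0.000000, Gamma_qqq = 0.000000; k3 = (2.000000, 0.125000, 0.000000, 0.000000)
  k4: at (p, q) = (-0.050000, -0.987500), (dp/dtau, dq/dtau) = (2.000000, 0.125000); Gamma_ppp = 0.000000, Gamma_ppq = 0.000000, Gamma_pqq = 0.000000, Gamma_qpp = 0.000000, Gamma_qpq = 0.000000, Gamma_qqq = 0.000000; k4 = (2.000000, 0.125000, 0.000000, 0.000000)
  Y <- Y + (h/6)(k1 + 2k2 + 2k3 + k4): p = -0.0500, q = -0.9875, dp/dtau = 2.0000, dq/dtau = 0.1250
step 2:
  k1: at (p, q) = (-0.050000, -0.987500), (dp/dtau, dq/dtau) = (2.000000, 0.125000); Gamma_ppp = 0.000000, Gamma_ppq = 0.000000, Gamma_pqq = 0.000000, Gamma_qpp = 0.000000, Gamma_qpq = 0.000000, Gamma_qqq = 0.000000; k1 = (2.000000, 0.125000, 0.000000, 0.000000)
  k2: at (p, q) = (0.050000, -0.981250), (dp/dtau, dq/dtau) = (2.000000, 0.125000); Gamma_ppp = 0.000000, Gamma_ppq = 0.000000, Gamma_pqq = 0.000000, Gamma_qpp = 0.000000, Gamma_qpq = 0.000000, Gamma_qqq = 0.000000; k2 = (2.000000, 0.125000, 0.000000, 0.000000)
  k3: at (p, q) = (0.050000, -0.981250), (dp/dtau, dq/dtau) = (2.000000, 0.125000); Gamma_ppp = 0.000000, Gamma_ppq = 0.000000, Gamma_pqq = 0.000000, Gamma_qpp = 0.000000, Gamma_qpq = 0.000000, Gamma_qqq = 0.000000; k3 = (2.000000, 0.125000, 0.000000, 0.000000)
  k4: at (p, q) = (0.150000, -0.975000), (dp/dtau, dq/dtau) = (2.000000, 0.125000); Gamma_ppp = 0.000000, Gamma_ppq = 0.000000, Gamma_pqq = 0.000000, Gamma_qpp = 0.000000, Gamma_qpq = 0.000000, Gamma_qqq = 0.000000; k4 = (2.000000, 0.125000, 0.000000, 0.000000)
  Y <- Y + (h/6)(k1 + 2k2 + 2k3 + k4): p = 0.1500, q = -0.9750, dp/dtau = 2.0000, dq/dtau = 0.1250

Answer: p = 0.1500, q = -0.9750, dp/dtau = 2.0000, dq/dtau = 0.1250


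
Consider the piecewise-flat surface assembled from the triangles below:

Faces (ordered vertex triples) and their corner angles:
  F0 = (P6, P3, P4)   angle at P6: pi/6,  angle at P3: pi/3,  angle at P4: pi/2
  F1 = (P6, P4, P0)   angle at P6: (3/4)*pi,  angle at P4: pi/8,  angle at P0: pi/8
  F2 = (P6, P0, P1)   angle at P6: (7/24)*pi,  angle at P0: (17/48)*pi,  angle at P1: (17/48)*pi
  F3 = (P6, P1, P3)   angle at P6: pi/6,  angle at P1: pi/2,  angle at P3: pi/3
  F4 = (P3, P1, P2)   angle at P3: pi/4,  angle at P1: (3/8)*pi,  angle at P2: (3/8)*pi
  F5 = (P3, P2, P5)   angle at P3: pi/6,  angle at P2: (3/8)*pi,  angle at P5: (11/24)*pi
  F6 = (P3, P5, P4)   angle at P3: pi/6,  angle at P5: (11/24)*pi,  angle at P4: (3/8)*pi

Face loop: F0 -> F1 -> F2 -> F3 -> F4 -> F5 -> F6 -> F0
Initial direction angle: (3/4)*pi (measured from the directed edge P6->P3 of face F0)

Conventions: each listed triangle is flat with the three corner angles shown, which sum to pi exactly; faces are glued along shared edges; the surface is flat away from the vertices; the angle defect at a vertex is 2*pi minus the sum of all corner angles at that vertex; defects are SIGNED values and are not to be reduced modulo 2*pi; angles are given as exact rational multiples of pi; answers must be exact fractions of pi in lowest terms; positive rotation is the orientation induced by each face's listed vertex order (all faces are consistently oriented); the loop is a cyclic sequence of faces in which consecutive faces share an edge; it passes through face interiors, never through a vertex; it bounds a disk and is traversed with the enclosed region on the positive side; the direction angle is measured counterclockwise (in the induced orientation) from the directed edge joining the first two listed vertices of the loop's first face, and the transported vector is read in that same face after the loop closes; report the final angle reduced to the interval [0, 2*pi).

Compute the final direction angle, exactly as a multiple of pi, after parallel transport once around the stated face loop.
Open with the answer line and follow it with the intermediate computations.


Answer: final direction angle = pi/8

enclosed vertex P3: corner angles sum to (5/4)*pi, defect = 2*pi - (5/4)*pi = (3/4)*pi
enclosed vertex P6: corner angles sum to (11/8)*pi, defect = 2*pi - (11/8)*pi = (5/8)*pi
final direction = starting direction + enclosed defect total, reduced mod 2*pi (induced orientation)
final angle = (3/4)*pi + (11/8)*pi = pi/8 (mod 2*pi)


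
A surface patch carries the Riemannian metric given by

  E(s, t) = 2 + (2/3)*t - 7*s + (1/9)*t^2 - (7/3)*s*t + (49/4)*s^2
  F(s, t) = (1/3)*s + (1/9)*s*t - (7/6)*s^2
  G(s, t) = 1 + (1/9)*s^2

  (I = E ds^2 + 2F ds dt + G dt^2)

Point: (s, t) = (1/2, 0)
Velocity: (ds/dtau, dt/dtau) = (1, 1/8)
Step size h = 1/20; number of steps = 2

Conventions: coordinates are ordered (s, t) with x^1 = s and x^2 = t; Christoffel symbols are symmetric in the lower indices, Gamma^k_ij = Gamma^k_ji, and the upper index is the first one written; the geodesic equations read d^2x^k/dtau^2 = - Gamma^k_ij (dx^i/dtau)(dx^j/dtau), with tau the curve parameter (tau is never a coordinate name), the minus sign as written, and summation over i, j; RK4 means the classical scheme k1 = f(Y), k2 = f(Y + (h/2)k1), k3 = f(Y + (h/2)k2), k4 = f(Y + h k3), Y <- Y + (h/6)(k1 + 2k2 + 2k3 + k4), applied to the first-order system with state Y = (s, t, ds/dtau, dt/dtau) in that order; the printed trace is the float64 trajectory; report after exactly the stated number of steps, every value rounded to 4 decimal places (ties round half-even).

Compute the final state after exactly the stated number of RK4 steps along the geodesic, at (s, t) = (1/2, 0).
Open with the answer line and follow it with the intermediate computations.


Answer: s = 0.5926, t = 0.0140, ds/dtau = 0.8581, dt/dtau = 0.1536

f(Y) = (ds/dtau, dt/dtau, -Gamma^s_ij Y'^i Y'^j, -Gamma^t_ij Y'^i Y'^j) with the Gammas evaluated at the stage position; h = 0.050000; intermediate values shown to 6 dp
step 0: s = 0.5000, t = 0.0000, ds/dtau = 1.0000, dt/dtau = 0.1250
step 1:
  k1: at (s, t) = (0.500000, 0.000000), (ds/dtau, dt/dtau) = (1.000000, 0.125000); Gamma_sss = 1.650655, Gamma_sst = -0.157205, Gamma_stt = 0.000000, Gamma_tss = -0.366812, Gamma_tst = 0.034934, Gamma_ttt = 0.000000; k1 = (1.000000, 0.125000, -1.611354, 0.358079)
  k2: at (s, t) = (0.525000, 0.003125), (ds/dtau, dt/dtau) = (0.959716, 0.133952); Gamma_sss = 1.691976, Gamma_sst = -0.161141, Gamma_stt = 0.000000, Gamma_tss = -0.353987, Gamma_tst = 0.033713, Gamma_ttt = 0.000000; k2 = (0.959716, 0.133952, -1.516972, 0.317374)
  k3: at (s, t) = (0.523993, 0.003349), (ds/dtau, dt/dtau) = (0.962076, 0.132934); Gamma_sss = 1.690680, Gamma_sst = -0.161017, Gamma_stt = 0.000000, Gamma_tss = -0.354564, Gamma_tst = 0.033768, Gamma_ttt = 0.000000; k3 = (0.962076, 0.132934, -1.523690, 0.319543)
  k4: at (s, t) = (0.548104, 0.006647), (ds/dtau, dt/dtau) = (0.923815, 0.140977); Gamma_sss = 1.712237, Gamma_sst = -0.163070, Gamma_stt = 0.000000, Gamma_tss = -0.341460, Gamma_tst = 0.032520, Gamma_ttt = 0.000000; k4 = (0.923815, 0.140977, -1.418807, 0.282943)
  Y <- Y + (h/6)(k1 + 2k2 + 2k3 + k4): s = 0.5481, t = 0.0067, ds/dtau = 0.9241, dt/dtau = 0.1410
step 2:
  k1: at (s, t) = (0.548062, 0.006665), (ds/dtau, dt/dtau) = (0.924071, 0.140957); Gamma_sss = 1.712212, Gamma_sst = -0.163068, Gamma_stt = 0.000000, Gamma_tss = -0.341486, Gamma_tst = 0.032522, Gamma_ttt = 0.000000; k1 = (0.924071, 0.140957, -1.419589, 0.283125)
  k2: at (s, t) = (0.571163, 0.010189), (ds/dtau, dt/dtau) = (0.888581, 0.148035); Gamma_sss = 1.718699, Gamma_sst = -0.163686, Gamma_stt = 0.000000, Gamma_tss = -0.328640, Gamma_tst = 0.031299, Gamma_ttt = 0.000000; k2 = (0.888581, 0.148035, -1.313982, 0.251253)
  k3: at (s, t) = (0.570276, 0.010365), (ds/dtau, dt/dtau) = (0.891221, 0.147238); Gamma_sss = 1.718665, Gamma_sst = -0.163682, Gamma_stt = 0.000000, Gamma_tss = -0.329170, Gamma_tst = 0.031349, Gamma_ttt = 0.000000; k3 = (0.891221, 0.147238, -1.322136, 0.253224)
  k4: at (s, t) = (0.592623, 0.014027), (ds/dtau, dt/dtau) = (0.857964, 0.153618); Gamma_sss = 1.714843, Gamma_sst = -0.163318, Gamma_stt = 0.000000, Gamma_tss = -0.316737, Gamma_tst = 0.030165, Gamma_ttt = 0.000000; k4 = (0.857964, 0.153618, -1.219250, 0.225199)
  Y <- Y + (h/6)(k1 + 2k2 + 2k3 + k4): s = 0.5926, t = 0.0140, ds/dtau = 0.8581, dt/dtau = 0.1536


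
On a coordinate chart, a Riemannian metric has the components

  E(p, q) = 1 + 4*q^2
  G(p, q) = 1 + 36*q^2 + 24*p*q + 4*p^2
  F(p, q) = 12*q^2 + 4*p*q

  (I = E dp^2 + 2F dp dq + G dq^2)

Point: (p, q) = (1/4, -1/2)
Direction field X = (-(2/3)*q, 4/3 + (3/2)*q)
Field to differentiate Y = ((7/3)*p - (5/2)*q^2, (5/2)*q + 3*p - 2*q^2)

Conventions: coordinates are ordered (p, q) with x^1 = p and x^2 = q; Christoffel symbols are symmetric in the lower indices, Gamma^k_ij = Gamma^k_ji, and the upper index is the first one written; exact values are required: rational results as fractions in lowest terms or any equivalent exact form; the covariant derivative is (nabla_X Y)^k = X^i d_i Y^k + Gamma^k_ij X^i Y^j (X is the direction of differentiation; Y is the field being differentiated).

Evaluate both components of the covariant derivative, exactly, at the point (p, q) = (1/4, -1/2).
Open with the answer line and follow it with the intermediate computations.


Answer: (nabla_X Y)^p = 6527/2376, (nabla_X Y)^q = 1456/297

E = 2, F = 5/2, G = 29/4 at the point
E_p = 0, E_q = -4, F_p = -2, F_q = -11, G_p = -10, G_q = -30
EG - F^2 = 33/4;  g^inv = (4/33) * [[29/4, -5/2], [-5/2, 2]]
first-kind symbols [ij,l] = (1/2)(d_i g_jl + d_j g_il - d_l g_ij): [pp,p] = E_p/2 = 0, [pp,q] = F_p - E_q/2 = 0, [pq,p] = E_q/2 = -2, [pq,q] = G_p/2 = -5, [qq,p] = F_q - G_p/2 = -6, [qq,q] = G_q/2 = -15
Gamma^p_ij = (G*[ij,p] - F*[ij,q])/(EG - F^2), Gamma^q_ij = (E*[ij,q] - F*[ij,p])/(EG - F^2)
Gamma_ppp = 0, Gamma_ppq = -8/33, Gamma_pqq = -8/11, Gamma_qpp = 0, Gamma_qpq = -20/33, Gamma_qqq = -20/11
X = (1/3, 7/12), Y = (-1/24, -1) at the point


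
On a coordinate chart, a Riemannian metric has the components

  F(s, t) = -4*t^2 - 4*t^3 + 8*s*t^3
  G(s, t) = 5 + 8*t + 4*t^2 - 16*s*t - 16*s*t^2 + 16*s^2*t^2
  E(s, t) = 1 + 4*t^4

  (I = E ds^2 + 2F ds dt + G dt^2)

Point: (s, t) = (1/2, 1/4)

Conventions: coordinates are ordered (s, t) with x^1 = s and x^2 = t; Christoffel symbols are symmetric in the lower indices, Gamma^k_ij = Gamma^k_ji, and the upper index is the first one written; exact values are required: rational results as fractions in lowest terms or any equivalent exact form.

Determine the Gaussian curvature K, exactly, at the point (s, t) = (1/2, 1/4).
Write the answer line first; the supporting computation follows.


Answer: K = -4096/103041

E = 65/64, F = -1/4, G = 5, EG - F^2 = 321/64 at the point
E_s = 0, E_t = 1/4, F_s = 1/8, F_t = -2, G_s = -4, G_t = 0
E_tt = 3, F_st = 3/2, G_ss = 2
Using the Brioschi determinant formula for K from the metric derivatives:
M1 = [[-E_tt/2 + F_st - G_ss/2, E_s/2, F_s - E_t/2], [F_t - G_s/2, E, F], [G_t/2, F, G]] = [[-1, 0, 0], [0, 65/64, -1/4], [0, -1/4, 5]]; det M1 = -321/64
M2 = [[0, E_t/2, G_s/2], [E_t/2, E, F], [G_s/2, F, G]] = [[0, 1/8, -2], [1/8, 65/64, -1/4], [-2, -1/4, 5]]; det M2 = -257/64
det M1 - det M2 = -1; K = -1 / (321/64)^2 = -4096/103041


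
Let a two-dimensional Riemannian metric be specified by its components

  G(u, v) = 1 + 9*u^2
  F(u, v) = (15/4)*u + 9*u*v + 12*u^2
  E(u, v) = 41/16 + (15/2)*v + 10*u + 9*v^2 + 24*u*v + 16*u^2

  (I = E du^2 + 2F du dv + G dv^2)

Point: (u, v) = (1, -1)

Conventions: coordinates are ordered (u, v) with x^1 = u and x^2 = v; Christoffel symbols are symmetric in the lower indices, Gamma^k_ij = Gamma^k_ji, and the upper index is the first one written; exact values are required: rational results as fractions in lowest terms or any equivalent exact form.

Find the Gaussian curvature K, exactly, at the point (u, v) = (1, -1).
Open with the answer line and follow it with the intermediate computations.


Answer: K = -2304/58081

E = 97/16, F = 27/4, G = 10, EG - F^2 = 241/16 at the point
E_u = 18, E_v = 27/2, F_u = 75/4, F_v = 9, G_u = 18, G_v = 0
E_vv = 18, F_uv = 9, G_uu = 18
Compute both Brioschi determinants and normalise by (EG - F^2)^2.
M1 = [[-E_vv/2 + F_uv - G_uu/2, E_u/2, F_u - E_v/2], [F_v - G_u/2, E, F], [G_v/2, F, G]] = [[-9, 9, 12], [0, 97/16, 27/4], [0, 27/4, 10]]; det M1 = -2169/16
M2 = [[0, E_v/2, G_u/2], [E_v/2, E, F], [G_u/2, F, G]] = [[0, 27/4, 9], [27/4, 97/16, 27/4], [9, 27/4, 10]]; det M2 = -2025/16
det M1 - det M2 = -9; K = -9 / (241/16)^2 = -2304/58081


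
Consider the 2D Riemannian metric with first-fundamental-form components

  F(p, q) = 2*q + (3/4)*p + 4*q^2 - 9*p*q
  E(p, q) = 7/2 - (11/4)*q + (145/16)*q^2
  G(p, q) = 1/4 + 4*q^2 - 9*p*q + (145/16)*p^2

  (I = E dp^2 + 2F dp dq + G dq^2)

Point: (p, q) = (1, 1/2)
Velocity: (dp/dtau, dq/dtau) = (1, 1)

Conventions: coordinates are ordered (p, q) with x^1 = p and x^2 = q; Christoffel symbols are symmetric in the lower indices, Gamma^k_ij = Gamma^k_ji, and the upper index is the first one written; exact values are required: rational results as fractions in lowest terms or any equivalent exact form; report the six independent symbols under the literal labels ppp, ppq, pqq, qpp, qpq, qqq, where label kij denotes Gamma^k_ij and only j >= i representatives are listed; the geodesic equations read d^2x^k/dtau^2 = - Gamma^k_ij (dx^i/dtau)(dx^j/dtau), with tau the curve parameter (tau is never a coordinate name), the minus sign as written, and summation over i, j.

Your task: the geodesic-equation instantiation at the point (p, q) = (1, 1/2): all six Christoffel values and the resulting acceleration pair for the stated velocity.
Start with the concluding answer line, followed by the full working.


Answer: Gamma_ppp = -952/1769, Gamma_ppq = 30994/22997, Gamma_pqq = -62884/22997, Gamma_qpp = -4777/3538, Gamma_qpq = 36285/22997, Gamma_qqq = -28824/22997; accelerations (d^2p/dtau^2, d^2q/dtau^2) = (13272/22997, -25391/45994)

E = 281/64, F = -7/4, G = 93/16 at the point
E_p = 0, E_q = 101/16, F_p = -15/4, F_q = -3, G_p = 109/8, G_q = -5
EG - F^2 = 22997/1024;  g^inv = (1024/22997) * [[93/16, 7/4], [7/4, 281/64]]
first-kind symbols [ij,l] = (1/2)(d_i g_jl + d_j g_il - d_l g_ij): [pp,p] = E_p/2 = 0, [pp,q] = F_p - E_q/2 = -221/32, [pq,p] = E_q/2 = 101/32, [pq,q] = G_p/2 = 109/16, [qq,p] = F_q - G_p/2 = -157/16, [qq,q] = G_q/2 = -5/2
Gamma^p_ij = (G*[ij,p] - F*[ij,q])/(EG - F^2), Gamma^q_ij = (E*[ij,q] - F*[ij,p])/(EG - F^2)
Gamma_ppp = -952/1769, Gamma_ppq = 30994/22997, Gamma_pqq = -62884/22997, Gamma_qpp = -4777/3538, Gamma_qpq = 36285/22997, Gamma_qqq = -28824/22997
d^2p/dtau^2 = -(Gamma_ppp*(1)^2 + 2*Gamma_ppq*(1)*(1) + Gamma_pqq*(1)^2) = 13272/22997
d^2q/dtau^2 = -(Gamma_qpp*(1)^2 + 2*Gamma_qpq*(1)*(1) + Gamma_qqq*(1)^2) = -25391/45994


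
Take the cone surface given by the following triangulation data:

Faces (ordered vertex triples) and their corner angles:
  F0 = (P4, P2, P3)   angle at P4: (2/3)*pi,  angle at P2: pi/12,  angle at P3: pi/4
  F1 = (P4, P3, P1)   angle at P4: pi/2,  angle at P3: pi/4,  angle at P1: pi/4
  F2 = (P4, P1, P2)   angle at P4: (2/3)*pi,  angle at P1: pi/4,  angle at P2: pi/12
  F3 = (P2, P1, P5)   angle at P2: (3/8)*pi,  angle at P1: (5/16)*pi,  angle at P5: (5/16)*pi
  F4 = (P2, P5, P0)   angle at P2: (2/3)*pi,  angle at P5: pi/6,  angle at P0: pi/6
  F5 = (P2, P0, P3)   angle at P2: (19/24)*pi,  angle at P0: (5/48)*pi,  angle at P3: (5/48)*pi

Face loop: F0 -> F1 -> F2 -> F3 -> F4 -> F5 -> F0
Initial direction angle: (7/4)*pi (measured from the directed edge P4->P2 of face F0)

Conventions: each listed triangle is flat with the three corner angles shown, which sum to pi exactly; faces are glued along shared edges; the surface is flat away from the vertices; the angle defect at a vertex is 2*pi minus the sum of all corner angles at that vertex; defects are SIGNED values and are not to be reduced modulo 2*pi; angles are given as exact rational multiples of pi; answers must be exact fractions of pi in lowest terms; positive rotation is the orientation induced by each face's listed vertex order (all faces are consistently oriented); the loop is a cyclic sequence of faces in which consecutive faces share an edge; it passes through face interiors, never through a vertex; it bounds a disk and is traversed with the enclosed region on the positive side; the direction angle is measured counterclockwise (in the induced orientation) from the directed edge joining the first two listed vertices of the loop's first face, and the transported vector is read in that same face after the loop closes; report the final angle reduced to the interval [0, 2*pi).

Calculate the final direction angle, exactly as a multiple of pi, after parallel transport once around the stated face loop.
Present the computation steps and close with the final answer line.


enclosed vertex P2: corner angles sum to 2*pi, defect = 2*pi - 2*pi = 0
enclosed vertex P4: corner angles sum to (11/6)*pi, defect = 2*pi - (11/6)*pi = pi/6
summing the enclosed defects onto the initial angle, mod 2*pi in the induced orientation:
final angle = (7/4)*pi + pi/6 = (23/12)*pi (mod 2*pi)

Answer: final direction angle = (23/12)*pi


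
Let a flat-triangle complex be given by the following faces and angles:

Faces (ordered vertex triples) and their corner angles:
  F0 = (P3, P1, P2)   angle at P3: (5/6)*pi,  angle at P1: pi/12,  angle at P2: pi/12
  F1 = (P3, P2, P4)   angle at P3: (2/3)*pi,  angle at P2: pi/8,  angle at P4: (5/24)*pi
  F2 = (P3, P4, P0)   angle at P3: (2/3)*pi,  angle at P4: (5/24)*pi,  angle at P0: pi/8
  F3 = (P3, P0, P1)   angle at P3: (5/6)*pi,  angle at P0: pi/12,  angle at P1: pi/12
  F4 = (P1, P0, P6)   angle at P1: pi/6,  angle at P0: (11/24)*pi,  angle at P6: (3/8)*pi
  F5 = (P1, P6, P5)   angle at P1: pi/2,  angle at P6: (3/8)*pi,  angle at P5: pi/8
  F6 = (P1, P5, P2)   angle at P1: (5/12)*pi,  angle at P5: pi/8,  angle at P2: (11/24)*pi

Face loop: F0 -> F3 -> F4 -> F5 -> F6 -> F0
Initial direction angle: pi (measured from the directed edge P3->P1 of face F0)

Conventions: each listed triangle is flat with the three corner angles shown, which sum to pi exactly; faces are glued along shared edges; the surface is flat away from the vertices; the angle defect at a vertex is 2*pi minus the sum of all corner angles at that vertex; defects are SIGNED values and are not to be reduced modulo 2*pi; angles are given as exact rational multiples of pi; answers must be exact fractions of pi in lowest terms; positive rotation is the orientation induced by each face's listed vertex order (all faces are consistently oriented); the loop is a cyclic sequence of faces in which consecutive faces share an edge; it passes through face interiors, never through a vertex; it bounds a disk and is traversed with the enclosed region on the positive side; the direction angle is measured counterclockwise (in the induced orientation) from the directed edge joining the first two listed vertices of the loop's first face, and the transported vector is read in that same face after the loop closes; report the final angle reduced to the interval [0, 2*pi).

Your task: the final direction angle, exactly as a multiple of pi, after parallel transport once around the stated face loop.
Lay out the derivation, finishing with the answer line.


enclosed vertex P1: corner angles sum to (5/4)*pi, defect = 2*pi - (5/4)*pi = (3/4)*pi
by Gauss-Bonnet the loop rotates the vector by the enclosed defect sum (positive orientation, mod 2*pi)
final angle = pi + (3/4)*pi = (7/4)*pi (mod 2*pi)

Answer: final direction angle = (7/4)*pi
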